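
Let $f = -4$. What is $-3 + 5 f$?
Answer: $-23$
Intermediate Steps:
$-3 + 5 f = -3 + 5 \left(-4\right) = -3 - 20 = -23$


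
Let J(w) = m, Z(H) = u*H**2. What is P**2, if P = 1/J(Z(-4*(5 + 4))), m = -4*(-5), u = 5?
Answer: 1/400 ≈ 0.0025000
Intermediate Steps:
m = 20
Z(H) = 5*H**2
J(w) = 20
P = 1/20 ≈ 0.050000
P**2 = (1/20)**2 = 1/400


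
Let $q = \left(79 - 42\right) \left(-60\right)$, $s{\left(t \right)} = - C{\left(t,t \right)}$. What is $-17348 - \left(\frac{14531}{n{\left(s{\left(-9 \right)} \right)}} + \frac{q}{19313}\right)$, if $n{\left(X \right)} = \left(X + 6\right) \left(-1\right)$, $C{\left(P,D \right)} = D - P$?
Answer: $- \frac{1729601021}{115878} \approx -14926.0$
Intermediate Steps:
$s{\left(t \right)} = 0$ ($s{\left(t \right)} = - (t - t) = \left(-1\right) 0 = 0$)
$q = -2220$ ($q = 37 \left(-60\right) = -2220$)
$n{\left(X \right)} = -6 - X$ ($n{\left(X \right)} = \left(6 + X\right) \left(-1\right) = -6 - X$)
$-17348 - \left(\frac{14531}{n{\left(s{\left(-9 \right)} \right)}} + \frac{q}{19313}\right) = -17348 - \left(\frac{14531}{-6 - 0} - \frac{2220}{19313}\right) = -17348 - \left(\frac{14531}{-6 + 0} - \frac{2220}{19313}\right) = -17348 - \left(\frac{14531}{-6} - \frac{2220}{19313}\right) = -17348 - \left(14531 \left(- \frac{1}{6}\right) - \frac{2220}{19313}\right) = -17348 - \left(- \frac{14531}{6} - \frac{2220}{19313}\right) = -17348 - - \frac{280650523}{115878} = -17348 + \frac{280650523}{115878} = - \frac{1729601021}{115878}$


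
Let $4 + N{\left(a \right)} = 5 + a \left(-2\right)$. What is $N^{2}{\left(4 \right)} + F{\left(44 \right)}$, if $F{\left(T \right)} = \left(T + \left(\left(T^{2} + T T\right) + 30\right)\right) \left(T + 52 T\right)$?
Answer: $9202121$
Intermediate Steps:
$N{\left(a \right)} = 1 - 2 a$ ($N{\left(a \right)} = -4 + \left(5 + a \left(-2\right)\right) = -4 - \left(-5 + 2 a\right) = 1 - 2 a$)
$F{\left(T \right)} = 53 T \left(30 + T + 2 T^{2}\right)$ ($F{\left(T \right)} = \left(T + \left(\left(T^{2} + T^{2}\right) + 30\right)\right) 53 T = \left(T + \left(2 T^{2} + 30\right)\right) 53 T = \left(T + \left(30 + 2 T^{2}\right)\right) 53 T = \left(30 + T + 2 T^{2}\right) 53 T = 53 T \left(30 + T + 2 T^{2}\right)$)
$N^{2}{\left(4 \right)} + F{\left(44 \right)} = \left(1 - 8\right)^{2} + 53 \cdot 44 \left(30 + 44 + 2 \cdot 44^{2}\right) = \left(1 - 8\right)^{2} + 53 \cdot 44 \left(30 + 44 + 2 \cdot 1936\right) = \left(-7\right)^{2} + 53 \cdot 44 \left(30 + 44 + 3872\right) = 49 + 53 \cdot 44 \cdot 3946 = 49 + 9202072 = 9202121$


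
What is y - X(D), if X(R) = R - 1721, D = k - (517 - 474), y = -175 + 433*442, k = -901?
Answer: 193876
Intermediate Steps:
y = 191211 (y = -175 + 191386 = 191211)
D = -944 (D = -901 - (517 - 474) = -901 - 1*43 = -901 - 43 = -944)
X(R) = -1721 + R
y - X(D) = 191211 - (-1721 - 944) = 191211 - 1*(-2665) = 191211 + 2665 = 193876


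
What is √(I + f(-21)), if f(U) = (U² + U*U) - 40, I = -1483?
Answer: I*√641 ≈ 25.318*I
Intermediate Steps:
f(U) = -40 + 2*U² (f(U) = (U² + U²) - 40 = 2*U² - 40 = -40 + 2*U²)
√(I + f(-21)) = √(-1483 + (-40 + 2*(-21)²)) = √(-1483 + (-40 + 2*441)) = √(-1483 + (-40 + 882)) = √(-1483 + 842) = √(-641) = I*√641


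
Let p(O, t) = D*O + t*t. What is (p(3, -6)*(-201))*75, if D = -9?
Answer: -135675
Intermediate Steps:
p(O, t) = t² - 9*O (p(O, t) = -9*O + t*t = -9*O + t² = t² - 9*O)
(p(3, -6)*(-201))*75 = (((-6)² - 9*3)*(-201))*75 = ((36 - 27)*(-201))*75 = (9*(-201))*75 = -1809*75 = -135675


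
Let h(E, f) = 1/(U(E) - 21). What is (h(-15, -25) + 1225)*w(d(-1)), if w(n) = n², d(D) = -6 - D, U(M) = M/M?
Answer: 122495/4 ≈ 30624.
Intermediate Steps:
U(M) = 1
h(E, f) = -1/20 (h(E, f) = 1/(1 - 21) = 1/(-20) = -1/20)
(h(-15, -25) + 1225)*w(d(-1)) = (-1/20 + 1225)*(-6 - 1*(-1))² = 24499*(-6 + 1)²/20 = (24499/20)*(-5)² = (24499/20)*25 = 122495/4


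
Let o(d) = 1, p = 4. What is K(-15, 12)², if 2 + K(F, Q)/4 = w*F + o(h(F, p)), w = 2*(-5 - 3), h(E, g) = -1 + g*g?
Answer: 913936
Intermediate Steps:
h(E, g) = -1 + g²
w = -16 (w = 2*(-8) = -16)
K(F, Q) = -4 - 64*F (K(F, Q) = -8 + 4*(-16*F + 1) = -8 + 4*(1 - 16*F) = -8 + (4 - 64*F) = -4 - 64*F)
K(-15, 12)² = (-4 - 64*(-15))² = (-4 + 960)² = 956² = 913936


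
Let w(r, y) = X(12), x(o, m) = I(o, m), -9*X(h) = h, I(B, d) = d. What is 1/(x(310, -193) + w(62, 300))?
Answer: -3/583 ≈ -0.0051458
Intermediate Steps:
X(h) = -h/9
x(o, m) = m
w(r, y) = -4/3 (w(r, y) = -⅑*12 = -4/3)
1/(x(310, -193) + w(62, 300)) = 1/(-193 - 4/3) = 1/(-583/3) = -3/583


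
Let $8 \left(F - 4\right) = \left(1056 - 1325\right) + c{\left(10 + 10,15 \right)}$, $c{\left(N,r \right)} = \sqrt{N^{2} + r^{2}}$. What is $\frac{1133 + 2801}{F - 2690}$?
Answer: $- \frac{7868}{5433} \approx -1.4482$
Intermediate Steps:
$F = - \frac{53}{2}$ ($F = 4 + \frac{\left(1056 - 1325\right) + \sqrt{\left(10 + 10\right)^{2} + 15^{2}}}{8} = 4 + \frac{-269 + \sqrt{20^{2} + 225}}{8} = 4 + \frac{-269 + \sqrt{400 + 225}}{8} = 4 + \frac{-269 + \sqrt{625}}{8} = 4 + \frac{-269 + 25}{8} = 4 + \frac{1}{8} \left(-244\right) = 4 - \frac{61}{2} = - \frac{53}{2} \approx -26.5$)
$\frac{1133 + 2801}{F - 2690} = \frac{1133 + 2801}{- \frac{53}{2} - 2690} = \frac{3934}{- \frac{5433}{2}} = 3934 \left(- \frac{2}{5433}\right) = - \frac{7868}{5433}$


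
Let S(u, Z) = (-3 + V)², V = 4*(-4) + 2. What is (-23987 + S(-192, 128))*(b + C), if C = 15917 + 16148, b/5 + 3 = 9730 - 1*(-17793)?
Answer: -4020721170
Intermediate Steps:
b = 137600 (b = -15 + 5*(9730 - 1*(-17793)) = -15 + 5*(9730 + 17793) = -15 + 5*27523 = -15 + 137615 = 137600)
V = -14 (V = -16 + 2 = -14)
S(u, Z) = 289 (S(u, Z) = (-3 - 14)² = (-17)² = 289)
C = 32065
(-23987 + S(-192, 128))*(b + C) = (-23987 + 289)*(137600 + 32065) = -23698*169665 = -4020721170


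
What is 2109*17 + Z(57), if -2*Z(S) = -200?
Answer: 35953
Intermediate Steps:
Z(S) = 100 (Z(S) = -½*(-200) = 100)
2109*17 + Z(57) = 2109*17 + 100 = 35853 + 100 = 35953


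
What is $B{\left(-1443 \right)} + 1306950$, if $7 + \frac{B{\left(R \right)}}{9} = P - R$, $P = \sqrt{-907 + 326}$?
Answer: $1319874 + 9 i \sqrt{581} \approx 1.3199 \cdot 10^{6} + 216.94 i$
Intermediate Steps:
$P = i \sqrt{581}$ ($P = \sqrt{-581} = i \sqrt{581} \approx 24.104 i$)
$B{\left(R \right)} = -63 - 9 R + 9 i \sqrt{581}$ ($B{\left(R \right)} = -63 + 9 \left(i \sqrt{581} - R\right) = -63 + 9 \left(- R + i \sqrt{581}\right) = -63 - \left(9 R - 9 i \sqrt{581}\right) = -63 - 9 R + 9 i \sqrt{581}$)
$B{\left(-1443 \right)} + 1306950 = \left(-63 - -12987 + 9 i \sqrt{581}\right) + 1306950 = \left(-63 + 12987 + 9 i \sqrt{581}\right) + 1306950 = \left(12924 + 9 i \sqrt{581}\right) + 1306950 = 1319874 + 9 i \sqrt{581}$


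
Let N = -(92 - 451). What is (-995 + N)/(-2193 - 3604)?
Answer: 636/5797 ≈ 0.10971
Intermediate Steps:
N = 359 (N = -(-359) = -1*(-359) = 359)
(-995 + N)/(-2193 - 3604) = (-995 + 359)/(-2193 - 3604) = -636/(-5797) = -636*(-1/5797) = 636/5797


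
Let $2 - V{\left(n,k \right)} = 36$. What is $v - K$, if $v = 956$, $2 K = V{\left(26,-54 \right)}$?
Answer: $973$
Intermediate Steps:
$V{\left(n,k \right)} = -34$ ($V{\left(n,k \right)} = 2 - 36 = -34$)
$K = -17$ ($K = \frac{1}{2} \left(-34\right) = -17$)
$v - K = 956 - -17 = 956 + 17 = 973$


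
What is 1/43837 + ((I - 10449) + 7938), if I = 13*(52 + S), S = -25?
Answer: -94687919/43837 ≈ -2160.0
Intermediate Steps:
I = 351 (I = 13*(52 - 25) = 13*27 = 351)
1/43837 + ((I - 10449) + 7938) = 1/43837 + ((351 - 10449) + 7938) = 1/43837 + (-10098 + 7938) = 1/43837 - 2160 = -94687919/43837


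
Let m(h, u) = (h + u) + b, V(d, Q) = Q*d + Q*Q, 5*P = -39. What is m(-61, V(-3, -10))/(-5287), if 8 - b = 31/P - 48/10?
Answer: -16726/1030965 ≈ -0.016224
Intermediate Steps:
P = -39/5 (P = (1/5)*(-39) = -39/5 ≈ -7.8000)
b = 3271/195 (b = 8 - (31/(-39/5) - 48/10) = 8 - (31*(-5/39) - 48*1/10) = 8 - (-155/39 - 24/5) = 8 - 1*(-1711/195) = 8 + 1711/195 = 3271/195 ≈ 16.774)
V(d, Q) = Q**2 + Q*d (V(d, Q) = Q*d + Q**2 = Q**2 + Q*d)
m(h, u) = 3271/195 + h + u (m(h, u) = (h + u) + 3271/195 = 3271/195 + h + u)
m(-61, V(-3, -10))/(-5287) = (3271/195 - 61 - 10*(-10 - 3))/(-5287) = (3271/195 - 61 - 10*(-13))*(-1/5287) = (3271/195 - 61 + 130)*(-1/5287) = (16726/195)*(-1/5287) = -16726/1030965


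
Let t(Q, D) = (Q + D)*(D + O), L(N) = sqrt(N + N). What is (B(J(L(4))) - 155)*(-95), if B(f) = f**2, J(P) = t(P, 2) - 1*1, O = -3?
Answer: 13110 - 1140*sqrt(2) ≈ 11498.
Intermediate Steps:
L(N) = sqrt(2)*sqrt(N) (L(N) = sqrt(2*N) = sqrt(2)*sqrt(N))
t(Q, D) = (-3 + D)*(D + Q) (t(Q, D) = (Q + D)*(D - 3) = (D + Q)*(-3 + D) = (-3 + D)*(D + Q))
J(P) = -3 - P (J(P) = (2**2 - 3*2 - 3*P + 2*P) - 1*1 = (4 - 6 - 3*P + 2*P) - 1 = (-2 - P) - 1 = -3 - P)
(B(J(L(4))) - 155)*(-95) = ((-3 - sqrt(2)*sqrt(4))**2 - 155)*(-95) = ((-3 - sqrt(2)*2)**2 - 155)*(-95) = ((-3 - 2*sqrt(2))**2 - 155)*(-95) = (-155 + (-3 - 2*sqrt(2))**2)*(-95) = 14725 - 95*(-3 - 2*sqrt(2))**2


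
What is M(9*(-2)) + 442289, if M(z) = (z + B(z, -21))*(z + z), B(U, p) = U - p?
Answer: 442829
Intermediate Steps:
M(z) = 2*z*(21 + 2*z) (M(z) = (z + (z - 1*(-21)))*(z + z) = (z + (z + 21))*(2*z) = (z + (21 + z))*(2*z) = (21 + 2*z)*(2*z) = 2*z*(21 + 2*z))
M(9*(-2)) + 442289 = 2*(9*(-2))*(21 + 2*(9*(-2))) + 442289 = 2*(-18)*(21 + 2*(-18)) + 442289 = 2*(-18)*(21 - 36) + 442289 = 2*(-18)*(-15) + 442289 = 540 + 442289 = 442829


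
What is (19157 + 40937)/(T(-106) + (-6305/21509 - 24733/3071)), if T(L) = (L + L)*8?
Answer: -1984728714533/56289582248 ≈ -35.259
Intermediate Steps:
T(L) = 16*L (T(L) = (2*L)*8 = 16*L)
(19157 + 40937)/(T(-106) + (-6305/21509 - 24733/3071)) = (19157 + 40937)/(16*(-106) + (-6305/21509 - 24733/3071)) = 60094/(-1696 + (-6305*1/21509 - 24733*1/3071)) = 60094/(-1696 + (-6305/21509 - 24733/3071)) = 60094/(-1696 - 551344752/66054139) = 60094/(-112579164496/66054139) = 60094*(-66054139/112579164496) = -1984728714533/56289582248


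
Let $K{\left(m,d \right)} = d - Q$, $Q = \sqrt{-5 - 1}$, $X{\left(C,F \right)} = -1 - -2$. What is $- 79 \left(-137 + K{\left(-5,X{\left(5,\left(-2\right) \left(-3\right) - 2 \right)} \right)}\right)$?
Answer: $10744 + 79 i \sqrt{6} \approx 10744.0 + 193.51 i$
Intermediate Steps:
$X{\left(C,F \right)} = 1$ ($X{\left(C,F \right)} = -1 + 2 = 1$)
$Q = i \sqrt{6}$ ($Q = \sqrt{-6} = i \sqrt{6} \approx 2.4495 i$)
$K{\left(m,d \right)} = d - i \sqrt{6}$
$- 79 \left(-137 + K{\left(-5,X{\left(5,\left(-2\right) \left(-3\right) - 2 \right)} \right)}\right) = - 79 \left(-137 + \left(1 - i \sqrt{6}\right)\right) = - 79 \left(-136 - i \sqrt{6}\right) = 10744 + 79 i \sqrt{6}$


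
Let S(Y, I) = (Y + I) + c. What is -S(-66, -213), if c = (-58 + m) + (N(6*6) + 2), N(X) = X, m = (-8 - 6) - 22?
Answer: 335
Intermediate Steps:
m = -36 (m = -14 - 22 = -36)
c = -56 (c = (-58 - 36) + (6*6 + 2) = -94 + (36 + 2) = -94 + 38 = -56)
S(Y, I) = -56 + I + Y (S(Y, I) = (Y + I) - 56 = (I + Y) - 56 = -56 + I + Y)
-S(-66, -213) = -(-56 - 213 - 66) = -1*(-335) = 335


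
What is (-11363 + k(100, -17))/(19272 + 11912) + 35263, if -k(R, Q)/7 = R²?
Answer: 1099560029/31184 ≈ 35260.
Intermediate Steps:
k(R, Q) = -7*R²
(-11363 + k(100, -17))/(19272 + 11912) + 35263 = (-11363 - 7*100²)/(19272 + 11912) + 35263 = (-11363 - 7*10000)/31184 + 35263 = (-11363 - 70000)*(1/31184) + 35263 = -81363*1/31184 + 35263 = -81363/31184 + 35263 = 1099560029/31184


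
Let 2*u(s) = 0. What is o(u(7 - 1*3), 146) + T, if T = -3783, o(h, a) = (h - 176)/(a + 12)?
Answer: -298945/79 ≈ -3784.1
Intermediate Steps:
u(s) = 0 (u(s) = (½)*0 = 0)
o(h, a) = (-176 + h)/(12 + a)
o(u(7 - 1*3), 146) + T = (-176 + 0)/(12 + 146) - 3783 = -176/158 - 3783 = (1/158)*(-176) - 3783 = -88/79 - 3783 = -298945/79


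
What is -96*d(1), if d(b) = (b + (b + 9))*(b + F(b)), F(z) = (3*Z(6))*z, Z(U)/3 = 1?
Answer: -10560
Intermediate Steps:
Z(U) = 3 (Z(U) = 3*1 = 3)
F(z) = 9*z (F(z) = (3*3)*z = 9*z)
d(b) = 10*b*(9 + 2*b) (d(b) = (b + (b + 9))*(b + 9*b) = (b + (9 + b))*(10*b) = (9 + 2*b)*(10*b) = 10*b*(9 + 2*b))
-96*d(1) = -960*(9 + 2*1) = -960*(9 + 2) = -960*11 = -96*110 = -10560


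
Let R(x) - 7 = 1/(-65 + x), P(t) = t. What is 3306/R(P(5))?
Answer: 198360/419 ≈ 473.41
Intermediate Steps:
R(x) = 7 + 1/(-65 + x)
3306/R(P(5)) = 3306/(((-454 + 7*5)/(-65 + 5))) = 3306/(((-454 + 35)/(-60))) = 3306/((-1/60*(-419))) = 3306/(419/60) = 3306*(60/419) = 198360/419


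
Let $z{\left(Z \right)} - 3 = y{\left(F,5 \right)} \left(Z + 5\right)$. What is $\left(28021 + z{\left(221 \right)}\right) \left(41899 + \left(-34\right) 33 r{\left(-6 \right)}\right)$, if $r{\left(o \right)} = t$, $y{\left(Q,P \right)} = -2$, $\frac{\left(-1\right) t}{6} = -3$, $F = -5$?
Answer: $598395116$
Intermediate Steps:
$t = 18$ ($t = \left(-6\right) \left(-3\right) = 18$)
$r{\left(o \right)} = 18$
$z{\left(Z \right)} = -7 - 2 Z$ ($z{\left(Z \right)} = 3 - 2 \left(Z + 5\right) = 3 - 2 \left(5 + Z\right) = 3 - \left(10 + 2 Z\right) = -7 - 2 Z$)
$\left(28021 + z{\left(221 \right)}\right) \left(41899 + \left(-34\right) 33 r{\left(-6 \right)}\right) = \left(28021 - 449\right) \left(41899 + \left(-34\right) 33 \cdot 18\right) = \left(28021 - 449\right) \left(41899 - 20196\right) = 27572 \cdot 21703 = 598395116$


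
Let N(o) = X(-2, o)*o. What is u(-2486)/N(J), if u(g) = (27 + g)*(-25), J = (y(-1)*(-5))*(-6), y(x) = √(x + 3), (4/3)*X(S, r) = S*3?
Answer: -12295*√2/54 ≈ -322.00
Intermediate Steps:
X(S, r) = 9*S/4 (X(S, r) = 3*(S*3)/4 = 3*(3*S)/4 = 9*S/4)
y(x) = √(3 + x)
J = 30*√2 (J = (√(3 - 1)*(-5))*(-6) = (√2*(-5))*(-6) = -5*√2*(-6) = 30*√2 ≈ 42.426)
u(g) = -675 - 25*g
N(o) = -9*o/2 (N(o) = ((9/4)*(-2))*o = -9*o/2)
u(-2486)/N(J) = (-675 - 25*(-2486))/((-135*√2)) = (-675 + 62150)/((-135*√2)) = 61475*(-√2/270) = -12295*√2/54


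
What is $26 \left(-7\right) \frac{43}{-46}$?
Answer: $\frac{3913}{23} \approx 170.13$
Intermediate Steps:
$26 \left(-7\right) \frac{43}{-46} = - 182 \cdot 43 \left(- \frac{1}{46}\right) = \left(-182\right) \left(- \frac{43}{46}\right) = \frac{3913}{23}$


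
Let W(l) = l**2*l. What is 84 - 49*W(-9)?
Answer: 35805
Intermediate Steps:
W(l) = l**3
84 - 49*W(-9) = 84 - 49*(-9)**3 = 84 - 49*(-729) = 84 + 35721 = 35805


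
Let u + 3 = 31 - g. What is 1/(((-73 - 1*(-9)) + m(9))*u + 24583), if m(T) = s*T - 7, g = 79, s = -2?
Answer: 1/29122 ≈ 3.4338e-5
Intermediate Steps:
m(T) = -7 - 2*T (m(T) = -2*T - 7 = -7 - 2*T)
u = -51 (u = -3 + (31 - 1*79) = -3 + (31 - 79) = -3 - 48 = -51)
1/(((-73 - 1*(-9)) + m(9))*u + 24583) = 1/(((-73 - 1*(-9)) + (-7 - 2*9))*(-51) + 24583) = 1/(((-73 + 9) + (-7 - 18))*(-51) + 24583) = 1/((-64 - 25)*(-51) + 24583) = 1/(-89*(-51) + 24583) = 1/(4539 + 24583) = 1/29122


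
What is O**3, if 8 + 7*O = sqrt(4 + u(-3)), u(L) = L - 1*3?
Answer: -464/343 + 190*I*sqrt(2)/343 ≈ -1.3528 + 0.78338*I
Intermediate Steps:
u(L) = -3 + L (u(L) = L - 3 = -3 + L)
O = -8/7 + I*sqrt(2)/7 (O = -8/7 + sqrt(4 + (-3 - 3))/7 = -8/7 + sqrt(4 - 6)/7 = -8/7 + sqrt(-2)/7 = -8/7 + (I*sqrt(2))/7 = -8/7 + I*sqrt(2)/7 ≈ -1.1429 + 0.20203*I)
O**3 = (-8/7 + I*sqrt(2)/7)**3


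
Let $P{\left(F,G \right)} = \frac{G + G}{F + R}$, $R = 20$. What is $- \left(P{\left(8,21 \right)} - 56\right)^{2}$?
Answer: $- \frac{11881}{4} \approx -2970.3$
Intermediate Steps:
$P{\left(F,G \right)} = \frac{2 G}{20 + F}$ ($P{\left(F,G \right)} = \frac{G + G}{F + 20} = \frac{2 G}{20 + F}$)
$- \left(P{\left(8,21 \right)} - 56\right)^{2} = - \left(2 \cdot 21 \frac{1}{20 + 8} - 56\right)^{2} = - \left(2 \cdot 21 \cdot \frac{1}{28} - 56\right)^{2} = - \left(\frac{3}{2} - 56\right)^{2} = - \left(- \frac{109}{2}\right)^{2} = \left(-1\right) \frac{11881}{4} = - \frac{11881}{4}$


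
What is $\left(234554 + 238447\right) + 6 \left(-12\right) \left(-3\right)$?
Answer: $473217$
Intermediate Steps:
$\left(234554 + 238447\right) + 6 \left(-12\right) \left(-3\right) = 473001 - -216 = 473001 + 216 = 473217$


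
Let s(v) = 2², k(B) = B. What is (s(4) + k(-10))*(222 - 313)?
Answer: 546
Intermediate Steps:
s(v) = 4
(s(4) + k(-10))*(222 - 313) = (4 - 10)*(222 - 313) = -6*(-91) = 546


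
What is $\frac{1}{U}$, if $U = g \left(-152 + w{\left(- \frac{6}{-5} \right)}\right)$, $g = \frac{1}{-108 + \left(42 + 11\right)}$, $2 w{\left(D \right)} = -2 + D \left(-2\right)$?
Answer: $\frac{275}{771} \approx 0.35668$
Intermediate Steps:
$w{\left(D \right)} = -1 - D$ ($w{\left(D \right)} = \frac{-2 + D \left(-2\right)}{2} = \frac{-2 - 2 D}{2} = -1 - D$)
$g = - \frac{1}{55}$ ($g = \frac{1}{-108 + 53} = \frac{1}{-55} = - \frac{1}{55} \approx -0.018182$)
$U = \frac{771}{275}$ ($U = - \frac{-152 - \left(1 - \frac{6}{-5}\right)}{55} = - \frac{-152 - \left(1 - - \frac{6}{5}\right)}{55} = - \frac{-152 - \frac{11}{5}}{55} = \left(- \frac{1}{55}\right) \left(- \frac{771}{5}\right) = \frac{771}{275} \approx 2.8036$)
$\frac{1}{U} = \frac{1}{\frac{771}{275}} = \frac{275}{771}$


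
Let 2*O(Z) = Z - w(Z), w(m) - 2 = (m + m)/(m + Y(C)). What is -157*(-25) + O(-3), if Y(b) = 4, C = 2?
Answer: 7851/2 ≈ 3925.5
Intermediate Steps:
w(m) = 2 + 2*m/(4 + m) (w(m) = 2 + (m + m)/(m + 4) = 2 + (2*m)/(4 + m) = 2 + 2*m/(4 + m))
O(Z) = Z/2 - 2*(2 + Z)/(4 + Z) (O(Z) = (Z - 4*(2 + Z)/(4 + Z))/2 = Z/2 - 2*(2 + Z)/(4 + Z))
-157*(-25) + O(-3) = -157*(-25) + (-8 + (-3)**2)/(2*(4 - 3)) = 3925 + (1/2)*(-8 + 9)/1 = 3925 + (1/2)*1*1 = 3925 + 1/2 = 7851/2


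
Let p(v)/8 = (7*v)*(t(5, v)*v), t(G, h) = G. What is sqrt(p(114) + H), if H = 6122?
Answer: sqrt(3645002) ≈ 1909.2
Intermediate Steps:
p(v) = 280*v**2 (p(v) = 8*((7*v)*(5*v)) = 8*(35*v**2) = 280*v**2)
sqrt(p(114) + H) = sqrt(280*114**2 + 6122) = sqrt(280*12996 + 6122) = sqrt(3638880 + 6122) = sqrt(3645002)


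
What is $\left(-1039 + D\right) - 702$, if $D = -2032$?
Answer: $-3773$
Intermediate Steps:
$\left(-1039 + D\right) - 702 = \left(-1039 - 2032\right) - 702 = -3071 - 702 = -3773$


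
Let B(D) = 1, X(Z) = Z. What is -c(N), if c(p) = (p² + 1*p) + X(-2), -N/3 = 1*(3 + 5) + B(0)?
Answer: -700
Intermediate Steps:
N = -27 (N = -3*(1*(3 + 5) + 1) = -3*(1*8 + 1) = -3*(8 + 1) = -3*9 = -27)
c(p) = -2 + p + p² (c(p) = (p² + 1*p) - 2 = (p² + p) - 2 = (p + p²) - 2 = -2 + p + p²)
-c(N) = -(-2 - 27 + (-27)²) = -(-2 - 27 + 729) = -1*700 = -700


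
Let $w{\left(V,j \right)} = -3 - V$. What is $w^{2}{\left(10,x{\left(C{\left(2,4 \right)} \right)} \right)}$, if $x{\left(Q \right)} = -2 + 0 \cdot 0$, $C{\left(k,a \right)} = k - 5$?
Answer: $169$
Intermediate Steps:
$C{\left(k,a \right)} = -5 + k$
$x{\left(Q \right)} = -2$ ($x{\left(Q \right)} = -2 + 0 = -2$)
$w^{2}{\left(10,x{\left(C{\left(2,4 \right)} \right)} \right)} = \left(-3 - 10\right)^{2} = \left(-13\right)^{2} = 169$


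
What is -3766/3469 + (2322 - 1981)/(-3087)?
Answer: -12808571/10708803 ≈ -1.1961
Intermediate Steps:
-3766/3469 + (2322 - 1981)/(-3087) = -3766*1/3469 + 341*(-1/3087) = -3766/3469 - 341/3087 = -12808571/10708803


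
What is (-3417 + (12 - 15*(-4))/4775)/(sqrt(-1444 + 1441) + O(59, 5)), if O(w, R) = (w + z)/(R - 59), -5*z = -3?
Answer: 65639682369/73416580 + 11894439087*I*sqrt(3)/14683316 ≈ 894.07 + 1403.1*I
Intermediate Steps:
z = 3/5 (z = -1/5*(-3) = 3/5 ≈ 0.60000)
O(w, R) = (3/5 + w)/(-59 + R) (O(w, R) = (w + 3/5)/(R - 59) = (3/5 + w)/(-59 + R))
(-3417 + (12 - 15*(-4))/4775)/(sqrt(-1444 + 1441) + O(59, 5)) = (-3417 + (12 - 15*(-4))/4775)/(sqrt(-1444 + 1441) + (3/5 + 59)/(-59 + 5)) = (-3417 + (12 + 60)*(1/4775))/(sqrt(-3) + (298/5)/(-54)) = (-3417 + 72*(1/4775))/(I*sqrt(3) - 1/54*298/5) = (-3417 + 72/4775)/(I*sqrt(3) - 149/135) = -16316103/(4775*(-149/135 + I*sqrt(3)))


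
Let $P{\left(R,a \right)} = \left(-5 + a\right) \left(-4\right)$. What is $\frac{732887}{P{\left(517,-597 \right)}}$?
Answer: $\frac{732887}{2408} \approx 304.35$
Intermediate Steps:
$P{\left(R,a \right)} = 20 - 4 a$
$\frac{732887}{P{\left(517,-597 \right)}} = \frac{732887}{20 - -2388} = \frac{732887}{20 + 2388} = \frac{732887}{2408}$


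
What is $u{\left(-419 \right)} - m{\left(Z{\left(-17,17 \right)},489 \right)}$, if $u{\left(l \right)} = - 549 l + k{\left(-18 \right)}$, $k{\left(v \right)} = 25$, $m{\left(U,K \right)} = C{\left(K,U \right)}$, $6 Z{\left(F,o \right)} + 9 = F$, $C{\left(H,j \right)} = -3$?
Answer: $230059$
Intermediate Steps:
$Z{\left(F,o \right)} = - \frac{3}{2} + \frac{F}{6}$
$m{\left(U,K \right)} = -3$
$u{\left(l \right)} = 25 - 549 l$ ($u{\left(l \right)} = - 549 l + 25 = 25 - 549 l$)
$u{\left(-419 \right)} - m{\left(Z{\left(-17,17 \right)},489 \right)} = \left(25 - -230031\right) - -3 = \left(25 + 230031\right) + 3 = 230056 + 3 = 230059$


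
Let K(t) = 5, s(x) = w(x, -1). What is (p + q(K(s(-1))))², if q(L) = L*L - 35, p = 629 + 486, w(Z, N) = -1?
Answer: 1221025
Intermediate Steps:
s(x) = -1
p = 1115
q(L) = -35 + L² (q(L) = L² - 35 = -35 + L²)
(p + q(K(s(-1))))² = (1115 + (-35 + 5²))² = (1115 + (-35 + 25))² = (1115 - 10)² = 1105² = 1221025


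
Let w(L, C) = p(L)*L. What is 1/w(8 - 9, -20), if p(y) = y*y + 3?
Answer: -¼ ≈ -0.25000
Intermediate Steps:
p(y) = 3 + y² (p(y) = y² + 3 = 3 + y²)
w(L, C) = L*(3 + L²) (w(L, C) = (3 + L²)*L = L*(3 + L²))
1/w(8 - 9, -20) = 1/((8 - 9)*(3 + (8 - 9)²)) = 1/(-(3 + (-1)²)) = 1/(-(3 + 1)) = 1/(-1*4) = 1/(-4) = -¼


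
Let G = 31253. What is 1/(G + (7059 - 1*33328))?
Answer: 1/4984 ≈ 0.00020064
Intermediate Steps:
1/(G + (7059 - 1*33328)) = 1/(31253 + (7059 - 1*33328)) = 1/(31253 + (7059 - 33328)) = 1/(31253 - 26269) = 1/4984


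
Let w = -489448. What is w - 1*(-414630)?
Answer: -74818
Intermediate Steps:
w - 1*(-414630) = -489448 - 1*(-414630) = -489448 + 414630 = -74818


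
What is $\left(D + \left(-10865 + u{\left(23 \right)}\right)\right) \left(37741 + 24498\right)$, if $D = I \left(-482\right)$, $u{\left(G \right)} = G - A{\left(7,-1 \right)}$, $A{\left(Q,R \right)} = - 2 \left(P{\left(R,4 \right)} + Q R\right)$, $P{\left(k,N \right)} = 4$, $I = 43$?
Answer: $-1965134186$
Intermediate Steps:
$A{\left(Q,R \right)} = -8 - 2 Q R$ ($A{\left(Q,R \right)} = - 2 \left(4 + Q R\right) = -8 - 2 Q R$)
$u{\left(G \right)} = -6 + G$ ($u{\left(G \right)} = G - \left(-8 - 14 \left(-1\right)\right) = G - \left(-8 + 14\right) = G - 6 = -6 + G$)
$D = -20726$ ($D = 43 \left(-482\right) = -20726$)
$\left(D + \left(-10865 + u{\left(23 \right)}\right)\right) \left(37741 + 24498\right) = \left(-20726 + \left(-10865 + \left(-6 + 23\right)\right)\right) \left(37741 + 24498\right) = \left(-20726 + \left(-10865 + 17\right)\right) 62239 = \left(-20726 - 10848\right) 62239 = \left(-31574\right) 62239 = -1965134186$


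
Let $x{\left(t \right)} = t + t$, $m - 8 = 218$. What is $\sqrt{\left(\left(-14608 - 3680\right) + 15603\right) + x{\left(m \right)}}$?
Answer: $i \sqrt{2233} \approx 47.255 i$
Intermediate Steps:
$m = 226$ ($m = 8 + 218 = 226$)
$x{\left(t \right)} = 2 t$
$\sqrt{\left(\left(-14608 - 3680\right) + 15603\right) + x{\left(m \right)}} = \sqrt{\left(\left(-14608 - 3680\right) + 15603\right) + 2 \cdot 226} = \sqrt{\left(-18288 + 15603\right) + 452} = \sqrt{-2685 + 452} = \sqrt{-2233} = i \sqrt{2233}$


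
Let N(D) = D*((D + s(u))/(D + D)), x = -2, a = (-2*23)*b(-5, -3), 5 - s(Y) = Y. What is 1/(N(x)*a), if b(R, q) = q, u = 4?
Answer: -1/69 ≈ -0.014493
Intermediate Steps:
s(Y) = 5 - Y
a = 138 (a = -2*23*(-3) = -46*(-3) = 138)
N(D) = ½ + D/2 (N(D) = D*((D + (5 - 1*4))/(D + D)) = D*((D + (5 - 4))/((2*D))) = D*((D + 1)*(1/(2*D))) = D*((1 + D)*(1/(2*D))) = D*((1 + D)/(2*D)) = ½ + D/2)
1/(N(x)*a) = 1/((½ + (½)*(-2))*138) = 1/((½ - 1)*138) = 1/(-½*138) = 1/(-69) = -1/69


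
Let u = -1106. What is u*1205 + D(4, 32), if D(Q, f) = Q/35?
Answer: -46645546/35 ≈ -1.3327e+6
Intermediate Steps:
D(Q, f) = Q/35 (D(Q, f) = Q*(1/35) = Q/35)
u*1205 + D(4, 32) = -1106*1205 + (1/35)*4 = -1332730 + 4/35 = -46645546/35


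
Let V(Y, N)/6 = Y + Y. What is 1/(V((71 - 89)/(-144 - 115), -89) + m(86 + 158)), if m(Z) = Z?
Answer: 259/63412 ≈ 0.0040844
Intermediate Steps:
V(Y, N) = 12*Y (V(Y, N) = 6*(Y + Y) = 6*(2*Y) = 12*Y)
1/(V((71 - 89)/(-144 - 115), -89) + m(86 + 158)) = 1/(12*((71 - 89)/(-144 - 115)) + (86 + 158)) = 1/(12*(-18/(-259)) + 244) = 1/(12*(-18*(-1/259)) + 244) = 1/(12*(18/259) + 244) = 1/(216/259 + 244) = 1/(63412/259) = 259/63412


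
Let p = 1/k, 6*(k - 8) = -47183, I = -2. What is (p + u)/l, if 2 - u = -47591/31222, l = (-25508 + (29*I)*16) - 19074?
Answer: -5186312393/66974744624700 ≈ -7.7437e-5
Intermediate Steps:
k = -47135/6 (k = 8 + (⅙)*(-47183) = 8 - 47183/6 = -47135/6 ≈ -7855.8)
p = -6/47135 (p = 1/(-47135/6) = -6/47135 ≈ -0.00012729)
l = -45510 (l = (-25508 + (29*(-2))*16) - 19074 = (-25508 - 58*16) - 19074 = (-25508 - 928) - 19074 = -26436 - 19074 = -45510)
u = 110035/31222 (u = 2 - (-47591)/31222 = 2 - 1*(-47591/31222) = 2 + 47591/31222 = 110035/31222 ≈ 3.5243)
(p + u)/l = (-6/47135 + 110035/31222)/(-45510) = (5186312393/1471648970)*(-1/45510) = -5186312393/66974744624700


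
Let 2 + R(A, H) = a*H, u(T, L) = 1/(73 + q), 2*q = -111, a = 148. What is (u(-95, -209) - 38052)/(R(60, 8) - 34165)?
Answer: 1331818/1154405 ≈ 1.1537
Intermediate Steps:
q = -111/2 (q = (½)*(-111) = -111/2 ≈ -55.500)
u(T, L) = 2/35 (u(T, L) = 1/(73 - 111/2) = 1/(35/2) = 2/35)
R(A, H) = -2 + 148*H
(u(-95, -209) - 38052)/(R(60, 8) - 34165) = (2/35 - 38052)/((-2 + 148*8) - 34165) = -1331818/(35*((-2 + 1184) - 34165)) = -1331818/(35*(1182 - 34165)) = -1331818/35/(-32983) = -1331818/35*(-1/32983) = 1331818/1154405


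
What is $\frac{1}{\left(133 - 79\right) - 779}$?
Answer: $- \frac{1}{725} \approx -0.0013793$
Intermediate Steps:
$\frac{1}{\left(133 - 79\right) - 779} = \frac{1}{54 - 779} = \frac{1}{-725} = - \frac{1}{725}$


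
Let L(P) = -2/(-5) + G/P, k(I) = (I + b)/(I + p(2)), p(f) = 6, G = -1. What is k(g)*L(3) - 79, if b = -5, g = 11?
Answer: -6713/85 ≈ -78.976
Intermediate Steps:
k(I) = (-5 + I)/(6 + I) (k(I) = (I - 5)/(I + 6) = (-5 + I)/(6 + I))
L(P) = 2/5 - 1/P (L(P) = -2/(-5) - 1/P = -2*(-1/5) - 1/P = 2/5 - 1/P)
k(g)*L(3) - 79 = ((-5 + 11)/(6 + 11))*(2/5 - 1/3) - 79 = (6/17)*(2/5 - 1*1/3) - 79 = ((1/17)*6)*(2/5 - 1/3) - 79 = (6/17)*(1/15) - 79 = 2/85 - 79 = -6713/85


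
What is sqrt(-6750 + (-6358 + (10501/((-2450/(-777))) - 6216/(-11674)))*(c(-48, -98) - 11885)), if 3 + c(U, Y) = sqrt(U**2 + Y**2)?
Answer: sqrt(1501677942348962378 - 252685003931087*sqrt(2977))/204295 ≈ 5970.7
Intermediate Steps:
c(U, Y) = -3 + sqrt(U**2 + Y**2)
sqrt(-6750 + (-6358 + (10501/((-2450/(-777))) - 6216/(-11674)))*(c(-48, -98) - 11885)) = sqrt(-6750 + (-6358 + (10501/((-2450/(-777))) - 6216/(-11674)))*((-3 + sqrt((-48)**2 + (-98)**2)) - 11885)) = sqrt(-6750 + (-6358 + (10501/((-2450*(-1/777))) - 6216*(-1/11674)))*((-3 + sqrt(2304 + 9604)) - 11885)) = sqrt(-6750 + (-6358 + (10501/(350/111) + 3108/5837))*((-3 + sqrt(11908)) - 11885)) = sqrt(-6750 + (-6358 + (10501*(111/350) + 3108/5837))*((-3 + 2*sqrt(2977)) - 11885)) = sqrt(-6750 + (-6358 + (1165611/350 + 3108/5837))*(-11888 + 2*sqrt(2977))) = sqrt(-6750 + (-6358 + 6804759207/2042950)*(-11888 + 2*sqrt(2977))) = sqrt(-6750 - 6184316893*(-11888 + 2*sqrt(2977))/2042950) = sqrt(-6750 + (36759579611992/1021475 - 6184316893*sqrt(2977)/1021475)) = sqrt(36752684655742/1021475 - 6184316893*sqrt(2977)/1021475)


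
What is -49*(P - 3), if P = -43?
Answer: 2254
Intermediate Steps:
-49*(P - 3) = -49*(-43 - 3) = -49*(-46) = 2254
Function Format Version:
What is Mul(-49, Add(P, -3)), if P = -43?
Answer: 2254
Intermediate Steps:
Mul(-49, Add(P, -3)) = Mul(-49, Add(-43, -3)) = Mul(-49, -46) = 2254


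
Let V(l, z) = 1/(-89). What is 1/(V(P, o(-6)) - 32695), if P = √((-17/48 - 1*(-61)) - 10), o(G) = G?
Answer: -89/2909856 ≈ -3.0586e-5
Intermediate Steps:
P = √7293/12 (P = √((-17*1/48 + 61) - 10) = √((-17/48 + 61) - 10) = √(2911/48 - 10) = √(2431/48) = √7293/12 ≈ 7.1166)
V(l, z) = -1/89
1/(V(P, o(-6)) - 32695) = 1/(-1/89 - 32695) = 1/(-2909856/89) = -89/2909856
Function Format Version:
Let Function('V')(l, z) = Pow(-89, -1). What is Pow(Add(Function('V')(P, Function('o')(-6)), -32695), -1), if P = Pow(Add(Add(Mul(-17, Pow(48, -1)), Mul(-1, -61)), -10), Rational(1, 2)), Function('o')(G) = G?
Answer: Rational(-89, 2909856) ≈ -3.0586e-5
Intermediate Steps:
P = Mul(Rational(1, 12), Pow(7293, Rational(1, 2))) (P = Pow(Add(Add(Mul(-17, Rational(1, 48)), 61), -10), Rational(1, 2)) = Pow(Add(Add(Rational(-17, 48), 61), -10), Rational(1, 2)) = Pow(Add(Rational(2911, 48), -10), Rational(1, 2)) = Pow(Rational(2431, 48), Rational(1, 2)) = Mul(Rational(1, 12), Pow(7293, Rational(1, 2))) ≈ 7.1166)
Function('V')(l, z) = Rational(-1, 89)
Pow(Add(Function('V')(P, Function('o')(-6)), -32695), -1) = Pow(Add(Rational(-1, 89), -32695), -1) = Pow(Rational(-2909856, 89), -1) = Rational(-89, 2909856)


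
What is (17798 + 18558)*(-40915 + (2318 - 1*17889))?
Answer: -2053605016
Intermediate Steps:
(17798 + 18558)*(-40915 + (2318 - 1*17889)) = 36356*(-40915 + (2318 - 17889)) = 36356*(-40915 - 15571) = 36356*(-56486) = -2053605016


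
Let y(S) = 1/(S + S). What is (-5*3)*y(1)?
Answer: -15/2 ≈ -7.5000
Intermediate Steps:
y(S) = 1/(2*S)
(-5*3)*y(1) = (-5*3)*((½)/1) = -15/2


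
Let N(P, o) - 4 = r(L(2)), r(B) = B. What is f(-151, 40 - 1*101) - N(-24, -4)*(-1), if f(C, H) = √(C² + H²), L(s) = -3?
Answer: 1 + √26522 ≈ 163.86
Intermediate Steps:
N(P, o) = 1 (N(P, o) = 4 - 3 = 1)
f(-151, 40 - 1*101) - N(-24, -4)*(-1) = √((-151)² + (40 - 1*101)²) - (-1) = √(22801 + (40 - 101)²) - 1*(-1) = √(22801 + (-61)²) + 1 = √(22801 + 3721) + 1 = √26522 + 1 = 1 + √26522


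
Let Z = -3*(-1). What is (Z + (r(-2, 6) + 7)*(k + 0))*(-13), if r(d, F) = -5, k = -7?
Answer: 143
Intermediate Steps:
Z = 3
(Z + (r(-2, 6) + 7)*(k + 0))*(-13) = (3 + (-5 + 7)*(-7 + 0))*(-13) = (3 + 2*(-7))*(-13) = (3 - 14)*(-13) = -11*(-13) = 143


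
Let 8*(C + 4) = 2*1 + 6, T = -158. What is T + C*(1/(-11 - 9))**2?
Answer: -63203/400 ≈ -158.01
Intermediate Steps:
C = -3 (C = -4 + (2*1 + 6)/8 = -4 + (2 + 6)/8 = -4 + (1/8)*8 = -4 + 1 = -3)
T + C*(1/(-11 - 9))**2 = -158 - 3/(-11 - 9)**2 = -158 - 3*(1/(-20))**2 = -158 - 3*(-1/20)**2 = -158 - 3*1/400 = -158 - 3/400 = -63203/400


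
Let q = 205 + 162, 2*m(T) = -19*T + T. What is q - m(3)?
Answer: 394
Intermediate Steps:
m(T) = -9*T (m(T) = (-19*T + T)/2 = (-18*T)/2 = -9*T)
q = 367
q - m(3) = 367 - (-9)*3 = 367 - 1*(-27) = 367 + 27 = 394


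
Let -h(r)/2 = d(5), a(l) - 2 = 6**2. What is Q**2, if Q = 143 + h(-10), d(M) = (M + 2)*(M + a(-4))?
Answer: 210681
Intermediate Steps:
a(l) = 38 (a(l) = 2 + 6**2 = 2 + 36 = 38)
d(M) = (2 + M)*(38 + M) (d(M) = (M + 2)*(M + 38) = (2 + M)*(38 + M))
h(r) = -602 (h(r) = -2*(76 + 5**2 + 40*5) = -2*(76 + 25 + 200) = -2*301 = -602)
Q = -459 (Q = 143 - 602 = -459)
Q**2 = (-459)**2 = 210681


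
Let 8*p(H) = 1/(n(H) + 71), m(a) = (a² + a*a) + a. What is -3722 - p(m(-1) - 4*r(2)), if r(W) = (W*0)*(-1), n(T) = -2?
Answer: -2054545/552 ≈ -3722.0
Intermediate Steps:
m(a) = a + 2*a² (m(a) = (a² + a²) + a = 2*a² + a = a + 2*a²)
r(W) = 0 (r(W) = 0*(-1) = 0)
p(H) = 1/552 (p(H) = 1/(8*(-2 + 71)) = (⅛)/69 = (⅛)*(1/69) = 1/552)
-3722 - p(m(-1) - 4*r(2)) = -3722 - 1*1/552 = -3722 - 1/552 = -2054545/552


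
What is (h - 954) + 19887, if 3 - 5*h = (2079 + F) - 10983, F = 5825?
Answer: 97747/5 ≈ 19549.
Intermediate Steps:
h = 3082/5 (h = ⅗ - ((2079 + 5825) - 10983)/5 = ⅗ - (7904 - 10983)/5 = ⅗ - ⅕*(-3079) = ⅗ + 3079/5 = 3082/5 ≈ 616.40)
(h - 954) + 19887 = (3082/5 - 954) + 19887 = -1688/5 + 19887 = 97747/5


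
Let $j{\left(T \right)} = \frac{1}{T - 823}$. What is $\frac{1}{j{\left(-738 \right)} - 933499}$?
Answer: $- \frac{1561}{1457191940} \approx -1.0712 \cdot 10^{-6}$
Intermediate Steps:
$j{\left(T \right)} = \frac{1}{-823 + T}$
$\frac{1}{j{\left(-738 \right)} - 933499} = \frac{1}{\frac{1}{-823 - 738} - 933499} = \frac{1}{\frac{1}{-1561} - 933499} = \frac{1}{- \frac{1}{1561} - 933499} = \frac{1}{- \frac{1457191940}{1561}} = - \frac{1561}{1457191940}$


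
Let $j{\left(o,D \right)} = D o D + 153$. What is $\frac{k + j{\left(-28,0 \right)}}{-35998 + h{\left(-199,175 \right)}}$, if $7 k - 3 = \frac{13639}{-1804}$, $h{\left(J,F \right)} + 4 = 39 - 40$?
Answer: $- \frac{1923857}{454645884} \approx -0.0042315$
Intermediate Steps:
$h{\left(J,F \right)} = -5$ ($h{\left(J,F \right)} = -4 + \left(39 - 40\right) = -4 - 1 = -5$)
$j{\left(o,D \right)} = 153 + o D^{2}$ ($j{\left(o,D \right)} = o D^{2} + 153 = 153 + o D^{2}$)
$k = - \frac{8227}{12628}$ ($k = \frac{3}{7} + \frac{13639 \frac{1}{-1804}}{7} = \frac{3}{7} + \frac{13639 \left(- \frac{1}{1804}\right)}{7} = \frac{3}{7} + \frac{1}{7} \left(- \frac{13639}{1804}\right) = \frac{3}{7} - \frac{13639}{12628} = - \frac{8227}{12628} \approx -0.65149$)
$\frac{k + j{\left(-28,0 \right)}}{-35998 + h{\left(-199,175 \right)}} = \frac{- \frac{8227}{12628} + \left(153 - 28 \cdot 0^{2}\right)}{-35998 - 5} = \frac{- \frac{8227}{12628} + \left(153 - 0\right)}{-36003} = \left(- \frac{8227}{12628} + \left(153 + 0\right)\right) \left(- \frac{1}{36003}\right) = \left(- \frac{8227}{12628} + 153\right) \left(- \frac{1}{36003}\right) = \frac{1923857}{12628} \left(- \frac{1}{36003}\right) = - \frac{1923857}{454645884}$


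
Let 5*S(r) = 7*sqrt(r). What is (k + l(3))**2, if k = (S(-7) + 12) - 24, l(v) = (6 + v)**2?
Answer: 118682/25 + 966*I*sqrt(7)/5 ≈ 4747.3 + 511.16*I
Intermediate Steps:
S(r) = 7*sqrt(r)/5 (S(r) = (7*sqrt(r))/5 = 7*sqrt(r)/5)
k = -12 + 7*I*sqrt(7)/5 (k = (7*sqrt(-7)/5 + 12) - 24 = (7*(I*sqrt(7))/5 + 12) - 24 = (7*I*sqrt(7)/5 + 12) - 24 = (12 + 7*I*sqrt(7)/5) - 24 = -12 + 7*I*sqrt(7)/5 ≈ -12.0 + 3.7041*I)
(k + l(3))**2 = ((-12 + 7*I*sqrt(7)/5) + (6 + 3)**2)**2 = ((-12 + 7*I*sqrt(7)/5) + 9**2)**2 = ((-12 + 7*I*sqrt(7)/5) + 81)**2 = (69 + 7*I*sqrt(7)/5)**2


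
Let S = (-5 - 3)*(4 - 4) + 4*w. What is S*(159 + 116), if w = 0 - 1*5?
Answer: -5500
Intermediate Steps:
w = -5 (w = 0 - 5 = -5)
S = -20 (S = (-5 - 3)*(4 - 4) + 4*(-5) = -8*0 - 20 = 0 - 20 = -20)
S*(159 + 116) = -20*(159 + 116) = -20*275 = -5500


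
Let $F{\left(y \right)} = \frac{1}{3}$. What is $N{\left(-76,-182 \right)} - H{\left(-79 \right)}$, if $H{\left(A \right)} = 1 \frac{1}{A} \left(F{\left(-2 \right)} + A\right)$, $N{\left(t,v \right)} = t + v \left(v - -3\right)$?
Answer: $\frac{7702738}{237} \approx 32501.0$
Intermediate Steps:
$F{\left(y \right)} = \frac{1}{3}$
$N{\left(t,v \right)} = t + v \left(3 + v\right)$ ($N{\left(t,v \right)} = t + v \left(v + 3\right) = t + v \left(3 + v\right)$)
$H{\left(A \right)} = \frac{\frac{1}{3} + A}{A}$ ($H{\left(A \right)} = 1 \frac{1}{A} \left(\frac{1}{3} + A\right) = \frac{\frac{1}{3} + A}{A}$)
$N{\left(-76,-182 \right)} - H{\left(-79 \right)} = \left(-76 + \left(-182\right)^{2} + 3 \left(-182\right)\right) - \frac{\frac{1}{3} - 79}{-79} = \left(-76 + 33124 - 546\right) - \left(- \frac{1}{79}\right) \left(- \frac{236}{3}\right) = 32502 - \frac{236}{237} = \frac{7702738}{237}$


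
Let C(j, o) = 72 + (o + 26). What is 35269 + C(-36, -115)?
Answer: 35252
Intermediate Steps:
C(j, o) = 98 + o (C(j, o) = 72 + (26 + o) = 98 + o)
35269 + C(-36, -115) = 35269 + (98 - 115) = 35269 - 17 = 35252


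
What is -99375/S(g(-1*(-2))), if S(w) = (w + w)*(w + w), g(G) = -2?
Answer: -99375/16 ≈ -6210.9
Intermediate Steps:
S(w) = 4*w² (S(w) = (2*w)*(2*w) = 4*w²)
-99375/S(g(-1*(-2))) = -99375/(4*(-2)²) = -99375/(4*4) = -99375/16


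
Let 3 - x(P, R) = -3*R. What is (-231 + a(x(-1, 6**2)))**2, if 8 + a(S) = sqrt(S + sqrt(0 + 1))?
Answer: 57233 - 1912*sqrt(7) ≈ 52174.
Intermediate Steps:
x(P, R) = 3 + 3*R (x(P, R) = 3 - (-3)*R = 3 + 3*R)
a(S) = -8 + sqrt(1 + S) (a(S) = -8 + sqrt(S + sqrt(0 + 1)) = -8 + sqrt(S + sqrt(1)) = -8 + sqrt(S + 1) = -8 + sqrt(1 + S))
(-231 + a(x(-1, 6**2)))**2 = (-231 + (-8 + sqrt(1 + (3 + 3*6**2))))**2 = (-231 + (-8 + sqrt(1 + (3 + 3*36))))**2 = (-231 + (-8 + sqrt(1 + (3 + 108))))**2 = (-231 + (-8 + sqrt(1 + 111)))**2 = (-231 + (-8 + sqrt(112)))**2 = (-231 + (-8 + 4*sqrt(7)))**2 = (-239 + 4*sqrt(7))**2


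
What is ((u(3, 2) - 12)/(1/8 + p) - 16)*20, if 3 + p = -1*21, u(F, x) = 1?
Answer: -59360/191 ≈ -310.79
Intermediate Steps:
p = -24 (p = -3 - 1*21 = -3 - 21 = -24)
((u(3, 2) - 12)/(1/8 + p) - 16)*20 = ((1 - 12)/(1/8 - 24) - 16)*20 = (-11/(1/8 - 24) - 16)*20 = (-11/(-191/8) - 16)*20 = (-11*(-8/191) - 16)*20 = (88/191 - 16)*20 = -2968/191*20 = -59360/191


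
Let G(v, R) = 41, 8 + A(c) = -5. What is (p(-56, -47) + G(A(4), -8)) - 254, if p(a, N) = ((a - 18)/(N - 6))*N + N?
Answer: -17258/53 ≈ -325.62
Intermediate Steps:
A(c) = -13 (A(c) = -8 - 5 = -13)
p(a, N) = N + N*(-18 + a)/(-6 + N) (p(a, N) = ((-18 + a)/(-6 + N))*N + N = N*(-18 + a)/(-6 + N) + N = N + N*(-18 + a)/(-6 + N))
(p(-56, -47) + G(A(4), -8)) - 254 = (-47*(-24 - 47 - 56)/(-6 - 47) + 41) - 254 = (-47*(-127)/(-53) + 41) - 254 = (-47*(-1/53)*(-127) + 41) - 254 = (-5969/53 + 41) - 254 = -3796/53 - 254 = -17258/53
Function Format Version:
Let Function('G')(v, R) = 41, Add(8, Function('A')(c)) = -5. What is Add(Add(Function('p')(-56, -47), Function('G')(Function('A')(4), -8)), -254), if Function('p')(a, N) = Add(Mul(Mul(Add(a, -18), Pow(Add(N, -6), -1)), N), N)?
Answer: Rational(-17258, 53) ≈ -325.62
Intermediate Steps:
Function('A')(c) = -13 (Function('A')(c) = Add(-8, -5) = -13)
Function('p')(a, N) = Add(N, Mul(N, Pow(Add(-6, N), -1), Add(-18, a))) (Function('p')(a, N) = Add(Mul(Mul(Add(-18, a), Pow(Add(-6, N), -1)), N), N) = Add(Mul(Mul(Pow(Add(-6, N), -1), Add(-18, a)), N), N) = Add(Mul(N, Pow(Add(-6, N), -1), Add(-18, a)), N) = Add(N, Mul(N, Pow(Add(-6, N), -1), Add(-18, a))))
Add(Add(Function('p')(-56, -47), Function('G')(Function('A')(4), -8)), -254) = Add(Add(Mul(-47, Pow(Add(-6, -47), -1), Add(-24, -47, -56)), 41), -254) = Add(Add(Mul(-47, Pow(-53, -1), -127), 41), -254) = Add(Add(Mul(-47, Rational(-1, 53), -127), 41), -254) = Add(Add(Rational(-5969, 53), 41), -254) = Add(Rational(-3796, 53), -254) = Rational(-17258, 53)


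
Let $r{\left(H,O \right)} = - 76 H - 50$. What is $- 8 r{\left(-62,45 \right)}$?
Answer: $-37296$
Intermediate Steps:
$r{\left(H,O \right)} = -50 - 76 H$
$- 8 r{\left(-62,45 \right)} = - 8 \left(-50 - -4712\right) = - 8 \left(-50 + 4712\right) = \left(-8\right) 4662 = -37296$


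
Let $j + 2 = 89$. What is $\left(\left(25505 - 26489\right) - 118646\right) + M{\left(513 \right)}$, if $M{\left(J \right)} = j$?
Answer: $-119543$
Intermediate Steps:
$j = 87$ ($j = -2 + 89 = 87$)
$M{\left(J \right)} = 87$
$\left(\left(25505 - 26489\right) - 118646\right) + M{\left(513 \right)} = \left(\left(25505 - 26489\right) - 118646\right) + 87 = \left(-984 - 118646\right) + 87 = -119630 + 87 = -119543$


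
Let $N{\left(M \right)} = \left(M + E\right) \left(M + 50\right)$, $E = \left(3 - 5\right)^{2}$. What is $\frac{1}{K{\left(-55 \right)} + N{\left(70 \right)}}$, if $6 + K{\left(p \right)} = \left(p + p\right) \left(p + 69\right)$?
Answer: $\frac{1}{7334} \approx 0.00013635$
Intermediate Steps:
$E = 4$ ($E = \left(-2\right)^{2} = 4$)
$K{\left(p \right)} = -6 + 2 p \left(69 + p\right)$ ($K{\left(p \right)} = -6 + \left(p + p\right) \left(p + 69\right) = -6 + 2 p \left(69 + p\right)$)
$N{\left(M \right)} = \left(4 + M\right) \left(50 + M\right)$ ($N{\left(M \right)} = \left(M + 4\right) \left(M + 50\right) = \left(4 + M\right) \left(50 + M\right)$)
$\frac{1}{K{\left(-55 \right)} + N{\left(70 \right)}} = \frac{1}{\left(-6 + 2 \left(-55\right)^{2} + 138 \left(-55\right)\right) + \left(200 + 70^{2} + 54 \cdot 70\right)} = \frac{1}{\left(-6 + 2 \cdot 3025 - 7590\right) + \left(200 + 4900 + 3780\right)} = \frac{1}{\left(-6 + 6050 - 7590\right) + 8880} = \frac{1}{-1546 + 8880} = \frac{1}{7334}$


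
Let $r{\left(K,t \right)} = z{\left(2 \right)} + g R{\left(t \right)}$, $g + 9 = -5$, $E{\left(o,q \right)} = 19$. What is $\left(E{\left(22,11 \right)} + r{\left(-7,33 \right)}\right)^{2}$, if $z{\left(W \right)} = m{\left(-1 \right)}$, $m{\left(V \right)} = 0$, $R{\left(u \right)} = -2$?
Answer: $2209$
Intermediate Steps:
$g = -14$ ($g = -9 - 5 = -14$)
$z{\left(W \right)} = 0$
$r{\left(K,t \right)} = 28$ ($r{\left(K,t \right)} = 0 - -28 = 0 + 28 = 28$)
$\left(E{\left(22,11 \right)} + r{\left(-7,33 \right)}\right)^{2} = \left(19 + 28\right)^{2} = 47^{2} = 2209$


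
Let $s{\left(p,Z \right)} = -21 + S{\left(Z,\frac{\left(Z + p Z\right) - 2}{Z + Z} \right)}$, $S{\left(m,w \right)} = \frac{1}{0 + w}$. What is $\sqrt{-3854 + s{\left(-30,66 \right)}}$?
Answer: $\frac{i \sqrt{889099682}}{479} \approx 62.25 i$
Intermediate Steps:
$S{\left(m,w \right)} = \frac{1}{w}$
$s{\left(p,Z \right)} = -21 + \frac{2 Z}{-2 + Z + Z p}$ ($s{\left(p,Z \right)} = -21 + \frac{1}{\left(\left(Z + p Z\right) - 2\right) \frac{1}{Z + Z}} = -21 + \frac{1}{\left(\left(Z + Z p\right) - 2\right) \frac{1}{2 Z}} = -21 + \frac{1}{\left(-2 + Z + Z p\right) \frac{1}{2 Z}} = -21 + \frac{1}{\frac{1}{2} \frac{1}{Z} \left(-2 + Z + Z p\right)} = -21 + \frac{2 Z}{-2 + Z + Z p}$)
$\sqrt{-3854 + s{\left(-30,66 \right)}} = \sqrt{-3854 + \frac{42 - 1254 - 1386 \left(-30\right)}{-2 + 66 + 66 \left(-30\right)}} = \sqrt{-3854 + \frac{42 - 1254 + 41580}{-2 + 66 - 1980}} = \sqrt{-3854 + \frac{1}{-1916} \cdot 40368} = \sqrt{-3854 - \frac{10092}{479}} = \sqrt{- \frac{1856158}{479}} = \frac{i \sqrt{889099682}}{479}$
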